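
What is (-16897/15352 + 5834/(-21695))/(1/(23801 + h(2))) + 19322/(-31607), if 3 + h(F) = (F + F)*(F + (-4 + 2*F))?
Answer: -171612849898219983/5263539627740 ≈ -32604.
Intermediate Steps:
h(F) = -3 + 2*F*(-4 + 3*F) (h(F) = -3 + (F + F)*(F + (-4 + 2*F)) = -3 + (2*F)*(-4 + 3*F) = -3 + 2*F*(-4 + 3*F))
(-16897/15352 + 5834/(-21695))/(1/(23801 + h(2))) + 19322/(-31607) = (-16897/15352 + 5834/(-21695))/(1/(23801 + (-3 - 8*2 + 6*2²))) + 19322/(-31607) = (-16897*1/15352 + 5834*(-1/21695))/(1/(23801 + (-3 - 16 + 6*4))) + 19322*(-1/31607) = (-16897/15352 - 5834/21695)/(1/(23801 + (-3 - 16 + 24))) - 19322/31607 = -456143983/(333061640*(1/(23801 + 5))) - 19322/31607 = -456143983/(333061640*(1/23806)) - 19322/31607 = -456143983/(333061640*1/23806) - 19322/31607 = -456143983/333061640*23806 - 19322/31607 = -5429481829649/166530820 - 19322/31607 = -171612849898219983/5263539627740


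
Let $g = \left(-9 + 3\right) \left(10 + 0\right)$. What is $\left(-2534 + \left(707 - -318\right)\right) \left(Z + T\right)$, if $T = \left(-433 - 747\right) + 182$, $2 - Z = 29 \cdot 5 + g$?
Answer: $1631229$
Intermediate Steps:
$g = -60$ ($g = \left(-6\right) 10 = -60$)
$Z = -83$ ($Z = 2 - \left(29 \cdot 5 - 60\right) = 2 - \left(145 - 60\right) = 2 - 85 = -83$)
$T = -998$ ($T = -1180 + 182 = -998$)
$\left(-2534 + \left(707 - -318\right)\right) \left(Z + T\right) = \left(-2534 + \left(707 - -318\right)\right) \left(-83 - 998\right) = \left(-2534 + \left(707 + 318\right)\right) \left(-1081\right) = \left(-2534 + 1025\right) \left(-1081\right) = \left(-1509\right) \left(-1081\right) = 1631229$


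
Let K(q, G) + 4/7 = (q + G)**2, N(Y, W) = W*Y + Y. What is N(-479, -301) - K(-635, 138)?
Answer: -723159/7 ≈ -1.0331e+5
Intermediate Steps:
N(Y, W) = Y + W*Y
K(q, G) = -4/7 + (G + q)**2 (K(q, G) = -4/7 + (q + G)**2 = -4/7 + (G + q)**2)
N(-479, -301) - K(-635, 138) = -479*(1 - 301) - (-4/7 + (138 - 635)**2) = -479*(-300) - (-4/7 + (-497)**2) = 143700 - (-4/7 + 247009) = 143700 - 1*1729059/7 = 143700 - 1729059/7 = -723159/7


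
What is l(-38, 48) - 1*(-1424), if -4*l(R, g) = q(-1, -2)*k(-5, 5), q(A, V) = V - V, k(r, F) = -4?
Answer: 1424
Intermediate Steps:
q(A, V) = 0
l(R, g) = 0 (l(R, g) = -0*(-4) = -¼*0 = 0)
l(-38, 48) - 1*(-1424) = 0 - 1*(-1424) = 0 + 1424 = 1424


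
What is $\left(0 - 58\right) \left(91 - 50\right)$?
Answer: $-2378$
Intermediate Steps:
$\left(0 - 58\right) \left(91 - 50\right) = \left(-58\right) 41 = -2378$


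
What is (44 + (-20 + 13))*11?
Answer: 407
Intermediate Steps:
(44 + (-20 + 13))*11 = (44 - 7)*11 = 37*11 = 407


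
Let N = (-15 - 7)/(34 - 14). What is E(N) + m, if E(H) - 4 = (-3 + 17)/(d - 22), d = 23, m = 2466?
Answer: 2484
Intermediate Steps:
N = -11/10 (N = -22/20 = -22*1/20 = -11/10 ≈ -1.1000)
E(H) = 18 (E(H) = 4 + (-3 + 17)/(23 - 22) = 4 + 14/1 = 4 + 14*1 = 4 + 14 = 18)
E(N) + m = 18 + 2466 = 2484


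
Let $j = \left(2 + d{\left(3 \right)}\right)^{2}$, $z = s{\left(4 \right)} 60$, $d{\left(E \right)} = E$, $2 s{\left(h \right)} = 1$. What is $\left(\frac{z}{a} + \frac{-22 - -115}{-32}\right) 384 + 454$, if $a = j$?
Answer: $- \frac{1006}{5} \approx -201.2$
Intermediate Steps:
$s{\left(h \right)} = \frac{1}{2}$ ($s{\left(h \right)} = \frac{1}{2} \cdot 1 = \frac{1}{2}$)
$z = 30$ ($z = \frac{1}{2} \cdot 60 = 30$)
$j = 25$ ($j = \left(2 + 3\right)^{2} = 5^{2} = 25$)
$a = 25$
$\left(\frac{z}{a} + \frac{-22 - -115}{-32}\right) 384 + 454 = \left(\frac{30}{25} + \frac{-22 - -115}{-32}\right) 384 + 454 = \left(30 \cdot \frac{1}{25} + \left(-22 + 115\right) \left(- \frac{1}{32}\right)\right) 384 + 454 = \left(\frac{6}{5} + 93 \left(- \frac{1}{32}\right)\right) 384 + 454 = \left(\frac{6}{5} - \frac{93}{32}\right) 384 + 454 = \left(- \frac{273}{160}\right) 384 + 454 = - \frac{3276}{5} + 454 = - \frac{1006}{5}$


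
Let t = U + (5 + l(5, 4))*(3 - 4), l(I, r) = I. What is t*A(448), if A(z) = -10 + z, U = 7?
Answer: -1314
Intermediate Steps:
t = -3 (t = 7 + (5 + 5)*(3 - 4) = 7 + 10*(-1) = 7 - 10 = -3)
t*A(448) = -3*(-10 + 448) = -3*438 = -1314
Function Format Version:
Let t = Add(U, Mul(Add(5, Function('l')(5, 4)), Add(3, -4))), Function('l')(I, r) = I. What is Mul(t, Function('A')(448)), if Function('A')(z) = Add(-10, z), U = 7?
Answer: -1314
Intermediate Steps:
t = -3 (t = Add(7, Mul(Add(5, 5), Add(3, -4))) = Add(7, Mul(10, -1)) = Add(7, -10) = -3)
Mul(t, Function('A')(448)) = Mul(-3, Add(-10, 448)) = Mul(-3, 438) = -1314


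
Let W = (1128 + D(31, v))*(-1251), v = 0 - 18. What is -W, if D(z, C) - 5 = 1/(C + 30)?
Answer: 5669949/4 ≈ 1.4175e+6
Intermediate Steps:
v = -18
D(z, C) = 5 + 1/(30 + C) (D(z, C) = 5 + 1/(C + 30) = 5 + 1/(30 + C))
W = -5669949/4 (W = (1128 + (151 + 5*(-18))/(30 - 18))*(-1251) = (1128 + (151 - 90)/12)*(-1251) = (1128 + (1/12)*61)*(-1251) = (1128 + 61/12)*(-1251) = (13597/12)*(-1251) = -5669949/4 ≈ -1.4175e+6)
-W = -1*(-5669949/4) = 5669949/4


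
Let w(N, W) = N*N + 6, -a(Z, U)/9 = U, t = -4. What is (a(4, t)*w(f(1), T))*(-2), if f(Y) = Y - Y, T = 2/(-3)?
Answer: -432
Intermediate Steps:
a(Z, U) = -9*U
T = -2/3 (T = 2*(-1/3) = -2/3 ≈ -0.66667)
f(Y) = 0
w(N, W) = 6 + N**2 (w(N, W) = N**2 + 6 = 6 + N**2)
(a(4, t)*w(f(1), T))*(-2) = ((-9*(-4))*(6 + 0**2))*(-2) = (36*(6 + 0))*(-2) = (36*6)*(-2) = 216*(-2) = -432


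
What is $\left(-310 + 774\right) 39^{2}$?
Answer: $705744$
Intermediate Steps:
$\left(-310 + 774\right) 39^{2} = 464 \cdot 1521 = 705744$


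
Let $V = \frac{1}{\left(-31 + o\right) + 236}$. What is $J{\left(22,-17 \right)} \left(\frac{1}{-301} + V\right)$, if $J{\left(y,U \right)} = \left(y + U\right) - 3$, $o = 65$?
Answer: $\frac{31}{40635} \approx 0.00076289$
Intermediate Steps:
$J{\left(y,U \right)} = -3 + U + y$ ($J{\left(y,U \right)} = \left(U + y\right) - 3 = -3 + U + y$)
$V = \frac{1}{270}$ ($V = \frac{1}{\left(-31 + 65\right) + 236} = \frac{1}{34 + 236} = \frac{1}{270} \approx 0.0037037$)
$J{\left(22,-17 \right)} \left(\frac{1}{-301} + V\right) = \left(-3 - 17 + 22\right) \left(\frac{1}{-301} + \frac{1}{270}\right) = 2 \left(- \frac{1}{301} + \frac{1}{270}\right) = 2 \cdot \frac{31}{81270} = \frac{31}{40635}$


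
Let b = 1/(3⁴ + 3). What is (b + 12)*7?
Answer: 1009/12 ≈ 84.083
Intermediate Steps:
b = 1/84 (b = 1/(81 + 3) = 1/84 ≈ 0.011905)
(b + 12)*7 = (1/84 + 12)*7 = (1009/84)*7 = 1009/12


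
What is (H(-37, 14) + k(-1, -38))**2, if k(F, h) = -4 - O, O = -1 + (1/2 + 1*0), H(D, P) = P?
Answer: 441/4 ≈ 110.25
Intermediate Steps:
O = -1/2 (O = -1 + (1*(1/2) + 0) = -1 + (1/2 + 0) = -1 + 1/2 = -1/2 ≈ -0.50000)
k(F, h) = -7/2 (k(F, h) = -4 - 1*(-1/2) = -4 + 1/2 = -7/2)
(H(-37, 14) + k(-1, -38))**2 = (14 - 7/2)**2 = (21/2)**2 = 441/4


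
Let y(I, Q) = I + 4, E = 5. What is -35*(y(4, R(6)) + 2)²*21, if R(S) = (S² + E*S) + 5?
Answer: -73500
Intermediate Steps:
R(S) = 5 + S² + 5*S (R(S) = (S² + 5*S) + 5 = 5 + S² + 5*S)
y(I, Q) = 4 + I
-35*(y(4, R(6)) + 2)²*21 = -35*((4 + 4) + 2)²*21 = -35*(8 + 2)²*21 = -35*10²*21 = -35*100*21 = -3500*21 = -73500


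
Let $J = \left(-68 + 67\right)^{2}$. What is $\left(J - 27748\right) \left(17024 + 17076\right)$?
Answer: $-946172700$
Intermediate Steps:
$J = 1$ ($J = \left(-1\right)^{2} = 1$)
$\left(J - 27748\right) \left(17024 + 17076\right) = \left(1 - 27748\right) \left(17024 + 17076\right) = \left(-27747\right) 34100 = -946172700$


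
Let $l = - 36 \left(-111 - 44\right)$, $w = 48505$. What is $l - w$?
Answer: $-42925$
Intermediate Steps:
$l = 5580$ ($l = \left(-36\right) \left(-155\right) = 5580$)
$l - w = 5580 - 48505 = -42925$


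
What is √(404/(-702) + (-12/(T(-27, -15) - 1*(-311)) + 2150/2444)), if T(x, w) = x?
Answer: √159723202470/780858 ≈ 0.51181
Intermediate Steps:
√(404/(-702) + (-12/(T(-27, -15) - 1*(-311)) + 2150/2444)) = √(404/(-702) + (-12/(-27 - 1*(-311)) + 2150/2444)) = √(404*(-1/702) + (-12/(-27 + 311) + 2150*(1/2444))) = √(-202/351 + (-12/284 + 1075/1222)) = √(-202/351 + (-12*1/284 + 1075/1222)) = √(-202/351 + (-3/71 + 1075/1222)) = √(-202/351 + 72659/86762) = √(613645/2342574) = √159723202470/780858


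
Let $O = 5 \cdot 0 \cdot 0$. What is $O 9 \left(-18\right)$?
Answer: $0$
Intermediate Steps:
$O = 0$ ($O = 0 \cdot 0 = 0$)
$O 9 \left(-18\right) = 0 \cdot 9 \left(-18\right) = 0 \left(-18\right) = 0$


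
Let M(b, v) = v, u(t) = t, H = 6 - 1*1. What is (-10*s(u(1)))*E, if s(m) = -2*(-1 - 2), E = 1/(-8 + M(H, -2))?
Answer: 6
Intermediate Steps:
H = 5 (H = 6 - 1 = 5)
E = -⅒ (E = 1/(-8 - 2) = 1/(-10) = -⅒ ≈ -0.10000)
s(m) = 6 (s(m) = -2*(-3) = 6)
(-10*s(u(1)))*E = -10*6*(-⅒) = -60*(-⅒) = 6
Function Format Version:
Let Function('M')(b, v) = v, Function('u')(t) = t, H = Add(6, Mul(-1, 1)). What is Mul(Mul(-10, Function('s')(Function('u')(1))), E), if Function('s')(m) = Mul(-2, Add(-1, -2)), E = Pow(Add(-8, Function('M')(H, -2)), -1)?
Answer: 6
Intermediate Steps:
H = 5 (H = Add(6, -1) = 5)
E = Rational(-1, 10) (E = Pow(Add(-8, -2), -1) = Pow(-10, -1) = Rational(-1, 10) ≈ -0.10000)
Function('s')(m) = 6 (Function('s')(m) = Mul(-2, -3) = 6)
Mul(Mul(-10, Function('s')(Function('u')(1))), E) = Mul(Mul(-10, 6), Rational(-1, 10)) = Mul(-60, Rational(-1, 10)) = 6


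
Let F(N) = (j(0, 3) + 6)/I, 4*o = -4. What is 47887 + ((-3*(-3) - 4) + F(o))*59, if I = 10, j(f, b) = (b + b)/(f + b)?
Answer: 241146/5 ≈ 48229.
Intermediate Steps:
j(f, b) = 2*b/(b + f) (j(f, b) = (2*b)/(b + f) = 2*b/(b + f))
o = -1 (o = (1/4)*(-4) = -1)
F(N) = 4/5 (F(N) = (2*3/(3 + 0) + 6)/10 = (2*3/3 + 6)*(1/10) = (2*3*(1/3) + 6)*(1/10) = (2 + 6)*(1/10) = 8*(1/10) = 4/5)
47887 + ((-3*(-3) - 4) + F(o))*59 = 47887 + ((-3*(-3) - 4) + 4/5)*59 = 47887 + ((9 - 4) + 4/5)*59 = 47887 + (5 + 4/5)*59 = 47887 + (29/5)*59 = 47887 + 1711/5 = 241146/5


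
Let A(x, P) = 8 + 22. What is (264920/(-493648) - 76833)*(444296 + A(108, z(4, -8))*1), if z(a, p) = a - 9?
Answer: -1053294824990719/30853 ≈ -3.4139e+10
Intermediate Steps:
z(a, p) = -9 + a
A(x, P) = 30
(264920/(-493648) - 76833)*(444296 + A(108, z(4, -8))*1) = (264920/(-493648) - 76833)*(444296 + 30*1) = (264920*(-1/493648) - 76833)*(444296 + 30) = (-33115/61706 - 76833)*444326 = -4741090213/61706*444326 = -1053294824990719/30853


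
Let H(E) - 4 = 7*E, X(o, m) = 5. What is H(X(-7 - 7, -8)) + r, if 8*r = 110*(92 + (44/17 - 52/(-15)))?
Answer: 70750/51 ≈ 1387.3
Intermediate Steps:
H(E) = 4 + 7*E
r = 68761/51 (r = (110*(92 + (44/17 - 52/(-15))))/8 = (110*(92 + (44*(1/17) - 52*(-1/15))))/8 = (110*(92 + (44/17 + 52/15)))/8 = (110*(92 + 1544/255))/8 = (110*(25004/255))/8 = (⅛)*(550088/51) = 68761/51 ≈ 1348.3)
H(X(-7 - 7, -8)) + r = (4 + 7*5) + 68761/51 = (4 + 35) + 68761/51 = 39 + 68761/51 = 70750/51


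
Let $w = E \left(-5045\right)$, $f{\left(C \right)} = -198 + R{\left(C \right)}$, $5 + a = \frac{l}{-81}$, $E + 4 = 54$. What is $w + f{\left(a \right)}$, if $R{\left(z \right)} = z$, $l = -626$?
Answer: $- \frac{20448067}{81} \approx -2.5245 \cdot 10^{5}$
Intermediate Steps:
$E = 50$ ($E = -4 + 54 = 50$)
$a = \frac{221}{81}$ ($a = -5 - \frac{626}{-81} = -5 - - \frac{626}{81} = -5 + \frac{626}{81} = \frac{221}{81} \approx 2.7284$)
$f{\left(C \right)} = -198 + C$
$w = -252250$ ($w = 50 \left(-5045\right) = -252250$)
$w + f{\left(a \right)} = -252250 + \left(-198 + \frac{221}{81}\right) = -252250 - \frac{15817}{81} = - \frac{20448067}{81}$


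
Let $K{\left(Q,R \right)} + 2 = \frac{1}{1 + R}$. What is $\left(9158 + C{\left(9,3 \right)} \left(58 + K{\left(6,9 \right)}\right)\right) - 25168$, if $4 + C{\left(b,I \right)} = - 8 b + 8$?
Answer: $- \frac{99124}{5} \approx -19825.0$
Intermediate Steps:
$C{\left(b,I \right)} = 4 - 8 b$ ($C{\left(b,I \right)} = -4 - \left(-8 + 8 b\right) = 4 - 8 b$)
$K{\left(Q,R \right)} = -2 + \frac{1}{1 + R}$
$\left(9158 + C{\left(9,3 \right)} \left(58 + K{\left(6,9 \right)}\right)\right) - 25168 = \left(9158 + \left(4 - 72\right) \left(58 + \frac{-1 - 18}{1 + 9}\right)\right) - 25168 = \left(9158 + \left(4 - 72\right) \left(58 + \frac{-1 - 18}{10}\right)\right) - 25168 = \left(9158 - 68 \left(58 + \frac{1}{10} \left(-19\right)\right)\right) - 25168 = \left(9158 - 68 \left(58 - \frac{19}{10}\right)\right) - 25168 = \left(9158 - \frac{19074}{5}\right) - 25168 = \frac{26716}{5} - 25168 = - \frac{99124}{5}$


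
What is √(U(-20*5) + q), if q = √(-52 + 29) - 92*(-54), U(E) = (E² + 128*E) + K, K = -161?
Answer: √(2007 + I*√23) ≈ 44.8 + 0.0535*I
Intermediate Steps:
U(E) = -161 + E² + 128*E (U(E) = (E² + 128*E) - 161 = -161 + E² + 128*E)
q = 4968 + I*√23 (q = √(-23) + 4968 = I*√23 + 4968 = 4968 + I*√23 ≈ 4968.0 + 4.7958*I)
√(U(-20*5) + q) = √((-161 + (-20*5)² + 128*(-20*5)) + (4968 + I*√23)) = √((-161 + (-100)² + 128*(-100)) + (4968 + I*√23)) = √((-161 + 10000 - 12800) + (4968 + I*√23)) = √(-2961 + (4968 + I*√23)) = √(2007 + I*√23)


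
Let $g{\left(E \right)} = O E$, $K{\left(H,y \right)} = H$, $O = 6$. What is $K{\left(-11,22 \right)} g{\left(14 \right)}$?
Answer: $-924$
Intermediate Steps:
$g{\left(E \right)} = 6 E$
$K{\left(-11,22 \right)} g{\left(14 \right)} = - 11 \cdot 6 \cdot 14 = \left(-11\right) 84 = -924$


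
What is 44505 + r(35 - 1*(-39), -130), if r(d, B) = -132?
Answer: 44373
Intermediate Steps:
44505 + r(35 - 1*(-39), -130) = 44505 - 132 = 44373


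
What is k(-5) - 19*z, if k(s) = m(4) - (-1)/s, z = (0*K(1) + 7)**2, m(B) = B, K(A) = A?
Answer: -4636/5 ≈ -927.20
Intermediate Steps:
z = 49 (z = (0*1 + 7)**2 = (0 + 7)**2 = 7**2 = 49)
k(s) = 4 + 1/s (k(s) = 4 - (-1)/s = 4 + 1/s)
k(-5) - 19*z = (4 + 1/(-5)) - 19*49 = (4 - 1/5) - 931 = 19/5 - 931 = -4636/5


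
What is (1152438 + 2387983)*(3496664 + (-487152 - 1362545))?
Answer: 5830956553107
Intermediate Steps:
(1152438 + 2387983)*(3496664 + (-487152 - 1362545)) = 3540421*(3496664 - 1849697) = 3540421*1646967 = 5830956553107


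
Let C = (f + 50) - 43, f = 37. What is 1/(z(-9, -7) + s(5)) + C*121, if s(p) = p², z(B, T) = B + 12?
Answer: 149073/28 ≈ 5324.0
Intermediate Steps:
z(B, T) = 12 + B
C = 44 (C = (37 + 50) - 43 = 87 - 43 = 44)
1/(z(-9, -7) + s(5)) + C*121 = 1/((12 - 9) + 5²) + 44*121 = 1/(3 + 25) + 5324 = 1/28 + 5324 = 149073/28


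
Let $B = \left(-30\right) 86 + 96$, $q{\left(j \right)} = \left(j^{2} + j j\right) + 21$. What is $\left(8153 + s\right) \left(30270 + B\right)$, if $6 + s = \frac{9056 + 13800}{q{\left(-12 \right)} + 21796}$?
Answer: $\frac{5004600117726}{22105} \approx 2.264 \cdot 10^{8}$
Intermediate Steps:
$q{\left(j \right)} = 21 + 2 j^{2}$ ($q{\left(j \right)} = \left(j^{2} + j^{2}\right) + 21 = 2 j^{2} + 21 = 21 + 2 j^{2}$)
$B = -2484$ ($B = -2580 + 96 = -2484$)
$s = - \frac{109774}{22105}$ ($s = -6 + \frac{9056 + 13800}{\left(21 + 2 \left(-12\right)^{2}\right) + 21796} = -6 + \frac{22856}{\left(21 + 2 \cdot 144\right) + 21796} = -6 + \frac{22856}{\left(21 + 288\right) + 21796} = -6 + \frac{22856}{309 + 21796} = -6 + \frac{22856}{22105} = - \frac{109774}{22105} \approx -4.966$)
$\left(8153 + s\right) \left(30270 + B\right) = \left(8153 - \frac{109774}{22105}\right) \left(30270 - 2484\right) = \frac{180112291}{22105} \cdot 27786 = \frac{5004600117726}{22105}$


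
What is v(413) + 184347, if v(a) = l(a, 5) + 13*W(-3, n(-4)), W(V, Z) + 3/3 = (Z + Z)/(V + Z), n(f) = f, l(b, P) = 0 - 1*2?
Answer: 1290428/7 ≈ 1.8435e+5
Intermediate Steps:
l(b, P) = -2 (l(b, P) = 0 - 2 = -2)
W(V, Z) = -1 + 2*Z/(V + Z) (W(V, Z) = -1 + (Z + Z)/(V + Z) = -1 + (2*Z)/(V + Z) = -1 + 2*Z/(V + Z))
v(a) = -⅐ (v(a) = -2 + 13*((-4 - 1*(-3))/(-3 - 4)) = -2 + 13*((-4 + 3)/(-7)) = -2 + 13*(-⅐*(-1)) = -2 + 13*(⅐) = -2 + 13/7 = -⅐)
v(413) + 184347 = -⅐ + 184347 = 1290428/7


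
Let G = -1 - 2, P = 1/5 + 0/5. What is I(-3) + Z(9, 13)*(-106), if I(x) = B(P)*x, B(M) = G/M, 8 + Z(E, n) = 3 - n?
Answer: 1953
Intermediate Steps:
Z(E, n) = -5 - n (Z(E, n) = -8 + (3 - n) = -5 - n)
P = ⅕ (P = 1*(⅕) + 0*(⅕) = ⅕ + 0 = ⅕ ≈ 0.20000)
G = -3
B(M) = -3/M
I(x) = -15*x (I(x) = (-3/⅕)*x = (-3*5)*x = -15*x)
I(-3) + Z(9, 13)*(-106) = -15*(-3) + (-5 - 1*13)*(-106) = 45 + (-5 - 13)*(-106) = 45 - 18*(-106) = 45 + 1908 = 1953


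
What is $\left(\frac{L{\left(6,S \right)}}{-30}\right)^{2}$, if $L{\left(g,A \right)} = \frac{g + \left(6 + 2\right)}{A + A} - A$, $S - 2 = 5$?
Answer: $\frac{1}{25} \approx 0.04$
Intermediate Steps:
$S = 7$ ($S = 2 + 5 = 7$)
$L{\left(g,A \right)} = - A + \frac{8 + g}{2 A}$ ($L{\left(g,A \right)} = \frac{g + 8}{2 A} - A = \left(8 + g\right) \frac{1}{2 A} - A = \frac{8 + g}{2 A} - A = - A + \frac{8 + g}{2 A}$)
$\left(\frac{L{\left(6,S \right)}}{-30}\right)^{2} = \left(\frac{\frac{1}{7} \left(4 + \frac{1}{2} \cdot 6 - 7^{2}\right)}{-30}\right)^{2} = \left(\frac{4 + 3 - 49}{7} \left(- \frac{1}{30}\right)\right)^{2} = \left(\frac{1}{7} \left(-42\right) \left(- \frac{1}{30}\right)\right)^{2} = \left(\left(-6\right) \left(- \frac{1}{30}\right)\right)^{2} = \left(\frac{1}{5}\right)^{2} = \frac{1}{25}$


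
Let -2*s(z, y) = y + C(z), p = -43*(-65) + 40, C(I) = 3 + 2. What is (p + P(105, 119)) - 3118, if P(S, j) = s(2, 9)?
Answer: -290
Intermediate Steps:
C(I) = 5
p = 2835 (p = 2795 + 40 = 2835)
s(z, y) = -5/2 - y/2 (s(z, y) = -(y + 5)/2 = -(5 + y)/2 = -5/2 - y/2)
P(S, j) = -7 (P(S, j) = -5/2 - 1/2*9 = -5/2 - 9/2 = -7)
(p + P(105, 119)) - 3118 = (2835 - 7) - 3118 = 2828 - 3118 = -290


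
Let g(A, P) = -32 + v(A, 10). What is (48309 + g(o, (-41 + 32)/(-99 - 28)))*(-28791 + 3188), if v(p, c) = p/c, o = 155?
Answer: -2472865755/2 ≈ -1.2364e+9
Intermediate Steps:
g(A, P) = -32 + A/10
(48309 + g(o, (-41 + 32)/(-99 - 28)))*(-28791 + 3188) = (48309 + (-32 + (⅒)*155))*(-28791 + 3188) = (48309 + (-32 + 31/2))*(-25603) = (48309 - 33/2)*(-25603) = (96585/2)*(-25603) = -2472865755/2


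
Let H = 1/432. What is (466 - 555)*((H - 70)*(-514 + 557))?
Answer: 115724653/432 ≈ 2.6788e+5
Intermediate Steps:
H = 1/432 ≈ 0.0023148
(466 - 555)*((H - 70)*(-514 + 557)) = (466 - 555)*((1/432 - 70)*(-514 + 557)) = -(-2691271)*43/432 = -89*(-1300277/432) = 115724653/432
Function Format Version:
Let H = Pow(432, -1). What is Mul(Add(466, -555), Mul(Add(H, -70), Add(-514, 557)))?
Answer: Rational(115724653, 432) ≈ 2.6788e+5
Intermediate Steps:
H = Rational(1, 432) ≈ 0.0023148
Mul(Add(466, -555), Mul(Add(H, -70), Add(-514, 557))) = Mul(Add(466, -555), Mul(Add(Rational(1, 432), -70), Add(-514, 557))) = Mul(-89, Mul(Rational(-30239, 432), 43)) = Mul(-89, Rational(-1300277, 432)) = Rational(115724653, 432)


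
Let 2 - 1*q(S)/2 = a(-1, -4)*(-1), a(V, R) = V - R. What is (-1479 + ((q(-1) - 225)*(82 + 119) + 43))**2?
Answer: 1993711801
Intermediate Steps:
q(S) = 10 (q(S) = 4 - 2*(-1 - 1*(-4))*(-1) = 4 - 2*(-1 + 4)*(-1) = 4 - 6*(-1) = 4 - 2*(-3) = 4 + 6 = 10)
(-1479 + ((q(-1) - 225)*(82 + 119) + 43))**2 = (-1479 + ((10 - 225)*(82 + 119) + 43))**2 = (-1479 + (-215*201 + 43))**2 = (-1479 + (-43215 + 43))**2 = (-1479 - 43172)**2 = (-44651)**2 = 1993711801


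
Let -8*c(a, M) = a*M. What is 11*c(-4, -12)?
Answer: -66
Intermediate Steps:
c(a, M) = -M*a/8 (c(a, M) = -a*M/8 = -M*a/8)
11*c(-4, -12) = 11*(-⅛*(-12)*(-4)) = 11*(-6) = -66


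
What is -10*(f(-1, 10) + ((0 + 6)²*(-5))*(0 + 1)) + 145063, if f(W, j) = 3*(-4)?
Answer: 146983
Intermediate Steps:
f(W, j) = -12
-10*(f(-1, 10) + ((0 + 6)²*(-5))*(0 + 1)) + 145063 = -10*(-12 + ((0 + 6)²*(-5))*(0 + 1)) + 145063 = -10*(-12 + (6²*(-5))*1) + 145063 = -10*(-12 + (36*(-5))*1) + 145063 = -10*(-12 - 180*1) + 145063 = -10*(-12 - 180) + 145063 = -10*(-192) + 145063 = 1920 + 145063 = 146983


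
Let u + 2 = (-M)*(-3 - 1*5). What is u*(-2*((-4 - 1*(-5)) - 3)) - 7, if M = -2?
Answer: -79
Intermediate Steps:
u = -18 (u = -2 + (-1*(-2))*(-3 - 1*5) = -2 + 2*(-3 - 5) = -2 + 2*(-8) = -2 - 16 = -18)
u*(-2*((-4 - 1*(-5)) - 3)) - 7 = -(-36)*((-4 - 1*(-5)) - 3) - 7 = -(-36)*((-4 + 5) - 3) - 7 = -(-36)*(1 - 3) - 7 = -(-36)*(-2) - 7 = -18*4 - 7 = -72 - 7 = -79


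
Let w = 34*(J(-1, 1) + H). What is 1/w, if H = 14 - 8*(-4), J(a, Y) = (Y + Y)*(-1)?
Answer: 1/1496 ≈ 0.00066845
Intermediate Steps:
J(a, Y) = -2*Y (J(a, Y) = (2*Y)*(-1) = -2*Y)
H = 46 (H = 14 - 1*(-32) = 14 + 32 = 46)
w = 1496 (w = 34*(-2*1 + 46) = 34*(-2 + 46) = 34*44 = 1496)
1/w = 1/1496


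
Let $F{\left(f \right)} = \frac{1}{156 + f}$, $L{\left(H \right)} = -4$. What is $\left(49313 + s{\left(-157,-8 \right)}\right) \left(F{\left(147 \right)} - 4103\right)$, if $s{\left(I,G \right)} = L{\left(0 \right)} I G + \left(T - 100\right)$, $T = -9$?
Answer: $- \frac{54924929440}{303} \approx -1.8127 \cdot 10^{8}$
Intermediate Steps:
$s{\left(I,G \right)} = -109 - 4 G I$ ($s{\left(I,G \right)} = - 4 I G - 109 = - 4 G I - 109 = -109 - 4 G I$)
$\left(49313 + s{\left(-157,-8 \right)}\right) \left(F{\left(147 \right)} - 4103\right) = \left(49313 - \left(109 - -5024\right)\right) \left(\frac{1}{156 + 147} - 4103\right) = \left(49313 - 5133\right) \left(\frac{1}{303} - 4103\right) = 44180 \left(- \frac{1243208}{303}\right) = - \frac{54924929440}{303}$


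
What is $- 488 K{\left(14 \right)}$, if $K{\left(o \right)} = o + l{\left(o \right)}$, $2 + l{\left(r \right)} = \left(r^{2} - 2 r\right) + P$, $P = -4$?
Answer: $-85888$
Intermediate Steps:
$l{\left(r \right)} = -6 + r^{2} - 2 r$ ($l{\left(r \right)} = -2 - \left(4 - r^{2} + 2 r\right) = -6 + r^{2} - 2 r$)
$K{\left(o \right)} = -6 + o^{2} - o$ ($K{\left(o \right)} = o - \left(6 - o^{2} + 2 o\right) = -6 + o^{2} - o$)
$- 488 K{\left(14 \right)} = - 488 \left(-6 + 14^{2} - 14\right) = - 488 \left(-6 + 196 - 14\right) = \left(-488\right) 176 = -85888$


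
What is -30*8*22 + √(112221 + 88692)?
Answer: -5280 + √200913 ≈ -4831.8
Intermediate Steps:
-30*8*22 + √(112221 + 88692) = -240*22 + √200913 = -5280 + √200913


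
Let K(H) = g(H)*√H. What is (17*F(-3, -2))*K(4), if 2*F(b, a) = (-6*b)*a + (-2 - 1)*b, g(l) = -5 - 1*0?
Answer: 2295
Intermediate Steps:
g(l) = -5 (g(l) = -5 + 0 = -5)
K(H) = -5*√H
F(b, a) = -3*b/2 - 3*a*b (F(b, a) = ((-6*b)*a + (-2 - 1)*b)/2 = (-6*a*b - 3*b)/2 = (-3*b - 6*a*b)/2 = -3*b/2 - 3*a*b)
(17*F(-3, -2))*K(4) = (17*(-3/2*(-3)*(1 + 2*(-2))))*(-5*√4) = (17*(-3/2*(-3)*(1 - 4)))*(-5*2) = (17*(-3/2*(-3)*(-3)))*(-10) = (17*(-27/2))*(-10) = -459/2*(-10) = 2295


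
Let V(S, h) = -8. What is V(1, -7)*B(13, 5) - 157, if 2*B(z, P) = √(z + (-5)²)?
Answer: -157 - 4*√38 ≈ -181.66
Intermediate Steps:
B(z, P) = √(25 + z)/2 (B(z, P) = √(z + (-5)²)/2 = √(z + 25)/2 = √(25 + z)/2)
V(1, -7)*B(13, 5) - 157 = -4*√(25 + 13) - 157 = -4*√38 - 157 = -157 - 4*√38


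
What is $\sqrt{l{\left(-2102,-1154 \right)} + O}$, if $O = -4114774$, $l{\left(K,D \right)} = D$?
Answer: $2 i \sqrt{1028982} \approx 2028.8 i$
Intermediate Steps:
$\sqrt{l{\left(-2102,-1154 \right)} + O} = \sqrt{-1154 - 4114774} = \sqrt{-4115928} = 2 i \sqrt{1028982}$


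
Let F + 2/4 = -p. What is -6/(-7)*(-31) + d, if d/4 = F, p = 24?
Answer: -872/7 ≈ -124.57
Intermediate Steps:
F = -49/2 (F = -½ - 1*24 = -½ - 24 = -49/2 ≈ -24.500)
d = -98 (d = 4*(-49/2) = -98)
-6/(-7)*(-31) + d = -6/(-7)*(-31) - 98 = -6*(-⅐)*(-31) - 98 = (6/7)*(-31) - 98 = -186/7 - 98 = -872/7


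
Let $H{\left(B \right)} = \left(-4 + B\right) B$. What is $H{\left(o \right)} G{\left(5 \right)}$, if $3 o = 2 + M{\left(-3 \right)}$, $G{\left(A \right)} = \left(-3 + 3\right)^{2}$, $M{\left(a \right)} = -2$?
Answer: $0$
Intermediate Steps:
$G{\left(A \right)} = 0$ ($G{\left(A \right)} = 0^{2} = 0$)
$o = 0$ ($o = \frac{2 - 2}{3} = \frac{1}{3} \cdot 0 = 0$)
$H{\left(B \right)} = B \left(-4 + B\right)$
$H{\left(o \right)} G{\left(5 \right)} = 0 \left(-4 + 0\right) 0 = 0 \left(-4\right) 0 = 0 \cdot 0 = 0$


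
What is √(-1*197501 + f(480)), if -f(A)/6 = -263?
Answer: I*√195923 ≈ 442.63*I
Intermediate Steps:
f(A) = 1578 (f(A) = -6*(-263) = 1578)
√(-1*197501 + f(480)) = √(-1*197501 + 1578) = √(-197501 + 1578) = √(-195923) = I*√195923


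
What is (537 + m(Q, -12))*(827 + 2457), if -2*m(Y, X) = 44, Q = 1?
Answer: 1691260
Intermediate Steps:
m(Y, X) = -22 (m(Y, X) = -½*44 = -22)
(537 + m(Q, -12))*(827 + 2457) = (537 - 22)*(827 + 2457) = 515*3284 = 1691260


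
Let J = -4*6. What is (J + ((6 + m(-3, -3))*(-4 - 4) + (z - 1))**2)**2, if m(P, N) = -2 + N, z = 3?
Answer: 144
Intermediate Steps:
J = -24
(J + ((6 + m(-3, -3))*(-4 - 4) + (z - 1))**2)**2 = (-24 + ((6 + (-2 - 3))*(-4 - 4) + (3 - 1))**2)**2 = (-24 + ((6 - 5)*(-8) + 2)**2)**2 = (-24 + (1*(-8) + 2)**2)**2 = (-24 + (-8 + 2)**2)**2 = (-24 + (-6)**2)**2 = (-24 + 36)**2 = 12**2 = 144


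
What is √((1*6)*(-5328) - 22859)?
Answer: I*√54827 ≈ 234.15*I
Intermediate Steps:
√((1*6)*(-5328) - 22859) = √(6*(-5328) - 22859) = √(-31968 - 22859) = √(-54827) = I*√54827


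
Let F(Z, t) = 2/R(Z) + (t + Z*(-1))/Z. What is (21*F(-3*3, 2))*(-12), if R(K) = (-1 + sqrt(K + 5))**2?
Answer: 9212/25 - 2016*I/25 ≈ 368.48 - 80.64*I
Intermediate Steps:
R(K) = (-1 + sqrt(5 + K))**2
F(Z, t) = 2/(-1 + sqrt(5 + Z))**2 + (t - Z)/Z (F(Z, t) = 2/((-1 + sqrt(5 + Z))**2) + (t + Z*(-1))/Z = 2/(-1 + sqrt(5 + Z))**2 + (t - Z)/Z)
(21*F(-3*3, 2))*(-12) = (21*(-1 + 2/(-1 + sqrt(5 - 3*3))**2 + 2/((-3*3))))*(-12) = (21*(-1 + 2/(-1 + sqrt(5 - 9))**2 + 2/(-9)))*(-12) = (21*(-1 + 2/(-1 + sqrt(-4))**2 + 2*(-1/9)))*(-12) = (21*(-1 + 2/(-1 + 2*I)**2 - 2/9))*(-12) = (21*(-11/9 + 2/(-1 + 2*I)**2))*(-12) = (-77/3 + 42/(-1 + 2*I)**2)*(-12) = 308 - 504/(-1 + 2*I)**2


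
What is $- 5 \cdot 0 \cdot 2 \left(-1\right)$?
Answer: $0$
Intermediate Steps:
$- 5 \cdot 0 \cdot 2 \left(-1\right) = - 0 \cdot 2 \left(-1\right) = - 0 \left(-1\right) = \left(-1\right) 0 = 0$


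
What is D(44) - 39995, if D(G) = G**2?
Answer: -38059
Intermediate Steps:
D(44) - 39995 = 44**2 - 39995 = 1936 - 39995 = -38059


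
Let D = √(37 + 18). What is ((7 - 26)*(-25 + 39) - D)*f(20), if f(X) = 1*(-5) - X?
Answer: 6650 + 25*√55 ≈ 6835.4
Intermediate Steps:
f(X) = -5 - X
D = √55 ≈ 7.4162
((7 - 26)*(-25 + 39) - D)*f(20) = ((7 - 26)*(-25 + 39) - √55)*(-5 - 1*20) = (-19*14 - √55)*(-5 - 20) = (-266 - √55)*(-25) = 6650 + 25*√55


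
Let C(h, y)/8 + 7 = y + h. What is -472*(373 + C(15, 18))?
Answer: -274232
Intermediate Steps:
C(h, y) = -56 + 8*h + 8*y (C(h, y) = -56 + 8*(y + h) = -56 + 8*(h + y) = -56 + (8*h + 8*y) = -56 + 8*h + 8*y)
-472*(373 + C(15, 18)) = -472*(373 + (-56 + 8*15 + 8*18)) = -472*(373 + (-56 + 120 + 144)) = -472*(373 + 208) = -472*581 = -274232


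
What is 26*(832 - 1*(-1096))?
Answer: 50128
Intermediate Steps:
26*(832 - 1*(-1096)) = 26*(832 + 1096) = 26*1928 = 50128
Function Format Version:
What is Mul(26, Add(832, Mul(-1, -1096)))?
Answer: 50128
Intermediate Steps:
Mul(26, Add(832, Mul(-1, -1096))) = Mul(26, Add(832, 1096)) = Mul(26, 1928) = 50128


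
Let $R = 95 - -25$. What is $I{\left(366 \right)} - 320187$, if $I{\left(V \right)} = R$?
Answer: $-320067$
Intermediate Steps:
$R = 120$ ($R = 95 + 25 = 120$)
$I{\left(V \right)} = 120$
$I{\left(366 \right)} - 320187 = 120 - 320187 = -320067$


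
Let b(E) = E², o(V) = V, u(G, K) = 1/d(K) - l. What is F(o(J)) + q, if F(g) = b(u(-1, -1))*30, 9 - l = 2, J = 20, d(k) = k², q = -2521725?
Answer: -2520645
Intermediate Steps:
l = 7 (l = 9 - 1*2 = 9 - 2 = 7)
u(G, K) = -7 + K⁻² (u(G, K) = 1/(K²) - 1*7 = K⁻² - 7 = -7 + K⁻²)
F(g) = 1080 (F(g) = (-7 + (-1)⁻²)²*30 = (-7 + 1)²*30 = (-6)²*30 = 36*30 = 1080)
F(o(J)) + q = 1080 - 2521725 = -2520645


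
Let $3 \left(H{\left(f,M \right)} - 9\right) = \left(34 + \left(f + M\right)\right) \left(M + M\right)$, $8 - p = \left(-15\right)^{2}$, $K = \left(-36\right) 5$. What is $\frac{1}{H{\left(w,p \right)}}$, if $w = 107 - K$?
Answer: $- \frac{3}{45109} \approx -6.6506 \cdot 10^{-5}$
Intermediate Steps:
$K = -180$
$p = -217$ ($p = 8 - \left(-15\right)^{2} = 8 - 225 = -217$)
$w = 287$ ($w = 107 - -180 = 107 + 180 = 287$)
$H{\left(f,M \right)} = 9 + \frac{2 M \left(34 + M + f\right)}{3}$ ($H{\left(f,M \right)} = 9 + \frac{\left(34 + \left(f + M\right)\right) \left(M + M\right)}{3} = 9 + \frac{\left(34 + \left(M + f\right)\right) 2 M}{3} = 9 + \frac{\left(34 + M + f\right) 2 M}{3} = 9 + \frac{2 M \left(34 + M + f\right)}{3}$)
$\frac{1}{H{\left(w,p \right)}} = \frac{1}{9 + \frac{2 \left(-217\right)^{2}}{3} + \frac{68}{3} \left(-217\right) + \frac{2}{3} \left(-217\right) 287} = \frac{1}{9 + \frac{2}{3} \cdot 47089 - \frac{14756}{3} - \frac{124558}{3}} = \frac{1}{9 + \frac{94178}{3} - \frac{14756}{3} - \frac{124558}{3}} = \frac{1}{- \frac{45109}{3}} = - \frac{3}{45109}$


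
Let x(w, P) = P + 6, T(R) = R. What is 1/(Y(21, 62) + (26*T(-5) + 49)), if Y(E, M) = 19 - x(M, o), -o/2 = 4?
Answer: -1/60 ≈ -0.016667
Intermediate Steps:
o = -8 (o = -2*4 = -8)
x(w, P) = 6 + P
Y(E, M) = 21 (Y(E, M) = 19 - (6 - 8) = 19 - 1*(-2) = 19 + 2 = 21)
1/(Y(21, 62) + (26*T(-5) + 49)) = 1/(21 + (26*(-5) + 49)) = 1/(21 + (-130 + 49)) = 1/(21 - 81) = 1/(-60) = -1/60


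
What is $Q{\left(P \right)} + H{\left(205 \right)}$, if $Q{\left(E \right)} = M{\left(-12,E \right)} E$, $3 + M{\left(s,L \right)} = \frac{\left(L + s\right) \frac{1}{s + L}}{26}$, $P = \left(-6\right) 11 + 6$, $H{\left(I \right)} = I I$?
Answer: $\frac{548635}{13} \approx 42203.0$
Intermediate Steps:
$H{\left(I \right)} = I^{2}$
$P = -60$ ($P = -66 + 6 = -60$)
$M{\left(s,L \right)} = - \frac{77}{26}$ ($M{\left(s,L \right)} = -3 + \frac{\left(L + s\right) \frac{1}{s + L}}{26} = -3 + \frac{L + s}{L + s} \frac{1}{26} = -3 + 1 \cdot \frac{1}{26} = -3 + \frac{1}{26} = - \frac{77}{26}$)
$Q{\left(E \right)} = - \frac{77 E}{26}$
$Q{\left(P \right)} + H{\left(205 \right)} = \left(- \frac{77}{26}\right) \left(-60\right) + 205^{2} = \frac{2310}{13} + 42025 = \frac{548635}{13}$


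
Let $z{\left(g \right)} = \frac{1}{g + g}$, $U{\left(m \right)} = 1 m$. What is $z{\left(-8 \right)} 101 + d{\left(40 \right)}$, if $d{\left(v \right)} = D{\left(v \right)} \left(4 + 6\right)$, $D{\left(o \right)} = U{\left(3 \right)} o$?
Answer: $\frac{19099}{16} \approx 1193.7$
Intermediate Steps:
$U{\left(m \right)} = m$
$D{\left(o \right)} = 3 o$
$d{\left(v \right)} = 30 v$ ($d{\left(v \right)} = 3 v \left(4 + 6\right) = 3 v 10 = 30 v$)
$z{\left(g \right)} = \frac{1}{2 g}$
$z{\left(-8 \right)} 101 + d{\left(40 \right)} = \frac{1}{2 \left(-8\right)} 101 + 30 \cdot 40 = \frac{1}{2} \left(- \frac{1}{8}\right) 101 + 1200 = \left(- \frac{1}{16}\right) 101 + 1200 = - \frac{101}{16} + 1200 = \frac{19099}{16}$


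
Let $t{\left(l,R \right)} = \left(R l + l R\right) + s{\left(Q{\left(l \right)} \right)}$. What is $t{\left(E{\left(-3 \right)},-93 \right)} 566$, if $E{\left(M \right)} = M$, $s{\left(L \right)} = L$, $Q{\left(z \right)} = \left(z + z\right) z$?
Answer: $326016$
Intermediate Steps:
$Q{\left(z \right)} = 2 z^{2}$ ($Q{\left(z \right)} = 2 z z = 2 z^{2}$)
$t{\left(l,R \right)} = 2 l^{2} + 2 R l$ ($t{\left(l,R \right)} = \left(R l + l R\right) + 2 l^{2} = \left(R l + R l\right) + 2 l^{2} = 2 R l + 2 l^{2} = 2 l^{2} + 2 R l$)
$t{\left(E{\left(-3 \right)},-93 \right)} 566 = 2 \left(-3\right) \left(-93 - 3\right) 566 = 2 \left(-3\right) \left(-96\right) 566 = 576 \cdot 566 = 326016$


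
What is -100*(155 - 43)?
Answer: -11200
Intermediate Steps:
-100*(155 - 43) = -100*112 = -11200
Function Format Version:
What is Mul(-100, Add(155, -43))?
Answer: -11200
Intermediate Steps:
Mul(-100, Add(155, -43)) = Mul(-100, 112) = -11200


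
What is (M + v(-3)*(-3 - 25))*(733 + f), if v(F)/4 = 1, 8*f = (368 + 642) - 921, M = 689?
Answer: 3434881/8 ≈ 4.2936e+5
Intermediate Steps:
f = 89/8 (f = ((368 + 642) - 921)/8 = (1010 - 921)/8 = (⅛)*89 = 89/8 ≈ 11.125)
v(F) = 4 (v(F) = 4*1 = 4)
(M + v(-3)*(-3 - 25))*(733 + f) = (689 + 4*(-3 - 25))*(733 + 89/8) = (689 + 4*(-28))*(5953/8) = (689 - 112)*(5953/8) = 577*(5953/8) = 3434881/8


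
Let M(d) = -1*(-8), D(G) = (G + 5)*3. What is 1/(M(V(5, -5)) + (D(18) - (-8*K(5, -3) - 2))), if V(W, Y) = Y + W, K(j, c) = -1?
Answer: 1/71 ≈ 0.014085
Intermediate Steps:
V(W, Y) = W + Y
D(G) = 15 + 3*G (D(G) = (5 + G)*3 = 15 + 3*G)
M(d) = 8
1/(M(V(5, -5)) + (D(18) - (-8*K(5, -3) - 2))) = 1/(8 + ((15 + 3*18) - (-8*(-1) - 2))) = 1/(8 + ((15 + 54) - (8 - 2))) = 1/(8 + (69 - 1*6)) = 1/(8 + (69 - 6)) = 1/(8 + 63) = 1/71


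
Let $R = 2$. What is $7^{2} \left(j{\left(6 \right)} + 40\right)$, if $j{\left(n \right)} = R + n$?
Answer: $2352$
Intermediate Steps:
$j{\left(n \right)} = 2 + n$
$7^{2} \left(j{\left(6 \right)} + 40\right) = 7^{2} \left(\left(2 + 6\right) + 40\right) = 49 \left(8 + 40\right) = 49 \cdot 48 = 2352$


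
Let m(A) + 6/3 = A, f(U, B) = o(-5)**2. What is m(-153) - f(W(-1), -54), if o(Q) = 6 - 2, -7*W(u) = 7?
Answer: -171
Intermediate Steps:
W(u) = -1 (W(u) = -1/7*7 = -1)
o(Q) = 4
f(U, B) = 16 (f(U, B) = 4**2 = 16)
m(A) = -2 + A
m(-153) - f(W(-1), -54) = (-2 - 153) - 1*16 = -155 - 16 = -171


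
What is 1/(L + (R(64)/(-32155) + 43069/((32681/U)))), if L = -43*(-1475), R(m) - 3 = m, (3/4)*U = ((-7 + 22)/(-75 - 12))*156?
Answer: 30474869095/1931428229808392 ≈ 1.5778e-5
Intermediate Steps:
U = -1040/29 (U = 4*(((-7 + 22)/(-75 - 12))*156)/3 = 4*((15/(-87))*156)/3 = 4*((15*(-1/87))*156)/3 = 4*(-5/29*156)/3 = (4/3)*(-780/29) = -1040/29 ≈ -35.862)
R(m) = 3 + m
L = 63425
1/(L + (R(64)/(-32155) + 43069/((32681/U)))) = 1/(63425 + ((3 + 64)/(-32155) + 43069/((32681/(-1040/29))))) = 1/(63425 + (67*(-1/32155) + 43069/((32681*(-29/1040))))) = 1/(63425 + (-67/32155 + 43069/(-947749/1040))) = 1/(63425 + (-67/32155 + 43069*(-1040/947749))) = 1/(63425 + (-67/32155 - 44791760/947749)) = 1/(63425 - 1440342541983/30474869095) = 1/(1931428229808392/30474869095) = 30474869095/1931428229808392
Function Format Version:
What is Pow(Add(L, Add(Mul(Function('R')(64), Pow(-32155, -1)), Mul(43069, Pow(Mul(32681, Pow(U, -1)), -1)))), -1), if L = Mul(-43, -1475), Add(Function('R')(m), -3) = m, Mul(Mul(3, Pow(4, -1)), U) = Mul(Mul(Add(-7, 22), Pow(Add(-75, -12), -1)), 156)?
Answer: Rational(30474869095, 1931428229808392) ≈ 1.5778e-5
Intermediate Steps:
U = Rational(-1040, 29) (U = Mul(Rational(4, 3), Mul(Mul(Add(-7, 22), Pow(Add(-75, -12), -1)), 156)) = Mul(Rational(4, 3), Mul(Mul(15, Pow(-87, -1)), 156)) = Mul(Rational(4, 3), Mul(Mul(15, Rational(-1, 87)), 156)) = Mul(Rational(4, 3), Mul(Rational(-5, 29), 156)) = Mul(Rational(4, 3), Rational(-780, 29)) = Rational(-1040, 29) ≈ -35.862)
Function('R')(m) = Add(3, m)
L = 63425
Pow(Add(L, Add(Mul(Function('R')(64), Pow(-32155, -1)), Mul(43069, Pow(Mul(32681, Pow(U, -1)), -1)))), -1) = Pow(Add(63425, Add(Mul(Add(3, 64), Pow(-32155, -1)), Mul(43069, Pow(Mul(32681, Pow(Rational(-1040, 29), -1)), -1)))), -1) = Pow(Add(63425, Add(Mul(67, Rational(-1, 32155)), Mul(43069, Pow(Mul(32681, Rational(-29, 1040)), -1)))), -1) = Pow(Add(63425, Add(Rational(-67, 32155), Mul(43069, Pow(Rational(-947749, 1040), -1)))), -1) = Pow(Add(63425, Add(Rational(-67, 32155), Mul(43069, Rational(-1040, 947749)))), -1) = Pow(Add(63425, Add(Rational(-67, 32155), Rational(-44791760, 947749))), -1) = Pow(Add(63425, Rational(-1440342541983, 30474869095)), -1) = Pow(Rational(1931428229808392, 30474869095), -1) = Rational(30474869095, 1931428229808392)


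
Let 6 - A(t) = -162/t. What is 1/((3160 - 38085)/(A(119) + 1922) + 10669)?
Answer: 229594/2445382311 ≈ 9.3889e-5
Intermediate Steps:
A(t) = 6 + 162/t (A(t) = 6 - (-162)/t = 6 + 162/t)
1/((3160 - 38085)/(A(119) + 1922) + 10669) = 1/((3160 - 38085)/((6 + 162/119) + 1922) + 10669) = 1/(-34925/((6 + 162*(1/119)) + 1922) + 10669) = 1/(-34925/((6 + 162/119) + 1922) + 10669) = 1/(-34925/(876/119 + 1922) + 10669) = 1/(-34925/229594/119 + 10669) = 1/(-34925*119/229594 + 10669) = 1/(-4156075/229594 + 10669) = 1/(2445382311/229594) = 229594/2445382311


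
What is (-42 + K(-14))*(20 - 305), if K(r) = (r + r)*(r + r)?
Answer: -211470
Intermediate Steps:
K(r) = 4*r² (K(r) = (2*r)*(2*r) = 4*r²)
(-42 + K(-14))*(20 - 305) = (-42 + 4*(-14)²)*(20 - 305) = (-42 + 4*196)*(-285) = (-42 + 784)*(-285) = 742*(-285) = -211470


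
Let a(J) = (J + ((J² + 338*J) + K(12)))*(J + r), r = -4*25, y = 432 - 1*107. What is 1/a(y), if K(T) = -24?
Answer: 1/48549600 ≈ 2.0597e-8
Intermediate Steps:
y = 325 (y = 432 - 107 = 325)
r = -100
a(J) = (-100 + J)*(-24 + J² + 339*J) (a(J) = (J + ((J² + 338*J) - 24))*(J - 100) = (J + (-24 + J² + 338*J))*(-100 + J) = (-24 + J² + 339*J)*(-100 + J) = (-100 + J)*(-24 + J² + 339*J))
1/a(y) = 1/(2400 + 325³ - 33924*325 + 239*325²) = 1/(2400 + 34328125 - 11025300 + 239*105625) = 1/(2400 + 34328125 - 11025300 + 25244375) = 1/48549600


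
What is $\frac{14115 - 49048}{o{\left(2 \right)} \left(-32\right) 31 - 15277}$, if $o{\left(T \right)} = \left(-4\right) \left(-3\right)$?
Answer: $\frac{34933}{27181} \approx 1.2852$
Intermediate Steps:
$o{\left(T \right)} = 12$
$\frac{14115 - 49048}{o{\left(2 \right)} \left(-32\right) 31 - 15277} = \frac{14115 - 49048}{12 \left(-32\right) 31 - 15277} = - \frac{34933}{\left(-384\right) 31 - 15277} = - \frac{34933}{-11904 - 15277} = - \frac{34933}{-27181} = \left(-34933\right) \left(- \frac{1}{27181}\right) = \frac{34933}{27181}$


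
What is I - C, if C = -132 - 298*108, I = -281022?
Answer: -248706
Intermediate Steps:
C = -32316 (C = -132 - 32184 = -32316)
I - C = -281022 - 1*(-32316) = -281022 + 32316 = -248706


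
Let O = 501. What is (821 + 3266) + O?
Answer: 4588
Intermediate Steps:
(821 + 3266) + O = (821 + 3266) + 501 = 4087 + 501 = 4588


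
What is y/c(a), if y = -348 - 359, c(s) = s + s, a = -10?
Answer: 707/20 ≈ 35.350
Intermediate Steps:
c(s) = 2*s
y = -707
y/c(a) = -707/(2*(-10)) = -707/(-20) = -707*(-1/20) = 707/20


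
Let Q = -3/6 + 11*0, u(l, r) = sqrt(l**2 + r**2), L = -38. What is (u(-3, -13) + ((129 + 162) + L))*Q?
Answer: -253/2 - sqrt(178)/2 ≈ -133.17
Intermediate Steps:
Q = -1/2 (Q = -3*1/6 + 0 = -1/2 + 0 = -1/2 ≈ -0.50000)
(u(-3, -13) + ((129 + 162) + L))*Q = (sqrt((-3)**2 + (-13)**2) + ((129 + 162) - 38))*(-1/2) = (sqrt(9 + 169) + (291 - 38))*(-1/2) = (sqrt(178) + 253)*(-1/2) = (253 + sqrt(178))*(-1/2) = -253/2 - sqrt(178)/2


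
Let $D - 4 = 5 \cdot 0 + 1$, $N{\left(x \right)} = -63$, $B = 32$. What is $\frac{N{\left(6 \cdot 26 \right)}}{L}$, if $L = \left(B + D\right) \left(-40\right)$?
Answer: $\frac{63}{1480} \approx 0.042568$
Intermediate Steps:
$D = 5$ ($D = 4 + \left(5 \cdot 0 + 1\right) = 4 + \left(0 + 1\right) = 4 + 1 = 5$)
$L = -1480$ ($L = \left(32 + 5\right) \left(-40\right) = 37 \left(-40\right) = -1480$)
$\frac{N{\left(6 \cdot 26 \right)}}{L} = - \frac{63}{-1480} = \left(-63\right) \left(- \frac{1}{1480}\right) = \frac{63}{1480}$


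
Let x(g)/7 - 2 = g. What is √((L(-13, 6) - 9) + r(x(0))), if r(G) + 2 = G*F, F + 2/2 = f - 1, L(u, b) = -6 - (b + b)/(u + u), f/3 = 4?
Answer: √20865/13 ≈ 11.111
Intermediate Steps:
f = 12 (f = 3*4 = 12)
L(u, b) = -6 - b/u (L(u, b) = -6 - 2*b/(2*u) = -6 - 2*b*1/(2*u) = -6 - b/u)
F = 10 (F = -1 + (12 - 1) = -1 + 11 = 10)
x(g) = 14 + 7*g
r(G) = -2 + 10*G (r(G) = -2 + G*10 = -2 + 10*G)
√((L(-13, 6) - 9) + r(x(0))) = √(((-6 - 1*6/(-13)) - 9) + (-2 + 10*(14 + 7*0))) = √(((-6 - 1*6*(-1/13)) - 9) + (-2 + 10*(14 + 0))) = √(((-6 + 6/13) - 9) + (-2 + 10*14)) = √((-72/13 - 9) + (-2 + 140)) = √(-189/13 + 138) = √(1605/13) = √20865/13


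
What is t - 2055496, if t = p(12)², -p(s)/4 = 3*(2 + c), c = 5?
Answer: -2048440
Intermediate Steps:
p(s) = -84 (p(s) = -12*(2 + 5) = -12*7 = -4*21 = -84)
t = 7056 (t = (-84)² = 7056)
t - 2055496 = 7056 - 2055496 = -2048440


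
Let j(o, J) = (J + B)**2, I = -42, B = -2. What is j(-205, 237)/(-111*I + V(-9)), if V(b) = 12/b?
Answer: 165675/13982 ≈ 11.849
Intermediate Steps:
j(o, J) = (-2 + J)**2 (j(o, J) = (J - 2)**2 = (-2 + J)**2)
j(-205, 237)/(-111*I + V(-9)) = (-2 + 237)**2/(-111*(-42) + 12/(-9)) = 235**2/(4662 + 12*(-1/9)) = 55225/(4662 - 4/3) = 55225/(13982/3) = 55225*(3/13982) = 165675/13982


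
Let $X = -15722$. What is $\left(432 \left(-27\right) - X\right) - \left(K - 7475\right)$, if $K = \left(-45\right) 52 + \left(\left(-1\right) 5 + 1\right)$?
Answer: $13877$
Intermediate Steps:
$K = -2344$ ($K = -2340 + \left(-5 + 1\right) = -2340 - 4 = -2344$)
$\left(432 \left(-27\right) - X\right) - \left(K - 7475\right) = \left(432 \left(-27\right) - -15722\right) - \left(-2344 - 7475\right) = \left(-11664 + 15722\right) - -9819 = 4058 + 9819 = 13877$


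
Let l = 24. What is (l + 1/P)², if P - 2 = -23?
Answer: 253009/441 ≈ 573.72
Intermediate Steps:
P = -21 (P = 2 - 23 = -21)
(l + 1/P)² = (24 + 1/(-21))² = (24 - 1/21)² = (503/21)² = 253009/441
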